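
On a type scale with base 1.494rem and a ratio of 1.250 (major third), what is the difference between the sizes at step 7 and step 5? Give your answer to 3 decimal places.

Step 5: 1.494 × 1.250⁵ = 4.55933rem
Step 7: 1.494 × 1.250⁷ = 7.12395rem
Difference: 7.12395 − 4.55933 = 2.56462rem

2.565rem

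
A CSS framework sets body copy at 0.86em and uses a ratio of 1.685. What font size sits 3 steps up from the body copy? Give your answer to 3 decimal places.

4.114em

0.86 × 1.685³ = 0.86 × 4.78409 ≈ 4.114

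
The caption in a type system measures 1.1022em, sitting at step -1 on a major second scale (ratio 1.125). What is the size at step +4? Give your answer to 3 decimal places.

The gap is 4 − (-1) = 5 steps, so the factor is 1.125^5.
1.1022 × 1.125⁵ = 1.1022 × 1.80203 ≈ 1.986

1.986em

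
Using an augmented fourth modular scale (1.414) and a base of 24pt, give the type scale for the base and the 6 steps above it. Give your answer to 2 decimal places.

24.00pt, 33.94pt, 47.99pt, 67.85pt, 95.94pt, 135.66pt, 191.83pt

Step 0: 24pt
Step 1: 24.0 × 1.414 = 33.94
Step 2: 24.0 × 1.414² = 47.99
Step 3: 24.0 × 1.414³ = 67.85
Step 4: 24.0 × 1.414⁴ = 95.94
Step 5: 24.0 × 1.414⁵ = 135.66
Step 6: 24.0 × 1.414⁶ = 191.83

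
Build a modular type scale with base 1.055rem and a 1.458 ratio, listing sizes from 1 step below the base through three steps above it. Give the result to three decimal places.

Step -1: 1.055 ÷ 1.458 = 0.724
Step 0: 1.055rem
Step 1: 1.055 × 1.458 = 1.538
Step 2: 1.055 × 1.458² = 2.243
Step 3: 1.055 × 1.458³ = 3.270

0.724rem, 1.055rem, 1.538rem, 2.243rem, 3.270rem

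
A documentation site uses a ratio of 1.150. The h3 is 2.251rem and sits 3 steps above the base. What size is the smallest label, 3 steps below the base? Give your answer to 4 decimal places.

0.9732rem

2.251 ÷ 1.150⁶ = 2.251 ÷ 2.31306 ≈ 0.9732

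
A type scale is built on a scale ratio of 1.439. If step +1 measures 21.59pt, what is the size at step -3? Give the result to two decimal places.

21.59 ÷ 1.439⁴ = 21.59 ÷ 4.28789 ≈ 5.035

5.04pt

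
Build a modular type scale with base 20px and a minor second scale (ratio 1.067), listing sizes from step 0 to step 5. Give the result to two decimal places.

20.00px, 21.34px, 22.77px, 24.30px, 25.92px, 27.66px

Step 0: 20px
Step 1: 20.0 × 1.067 = 21.34
Step 2: 20.0 × 1.067² = 22.77
Step 3: 20.0 × 1.067³ = 24.30
Step 4: 20.0 × 1.067⁴ = 25.92
Step 5: 20.0 × 1.067⁵ = 27.66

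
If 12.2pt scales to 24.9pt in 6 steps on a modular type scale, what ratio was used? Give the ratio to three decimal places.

The ratio satisfies 12.2 × r⁶ = 24.9, so r = (24.9 / 12.2)^(1/6).
r = 2.0410^(1/6) ≈ 1.1263

1.126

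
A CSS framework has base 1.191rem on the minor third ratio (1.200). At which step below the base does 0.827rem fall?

2

1.200ⁿ = 1.191 / 0.827 = 1.4401
n = ln(1.4401) / ln(1.200) = 0.3647 / 0.1823 ≈ 2.00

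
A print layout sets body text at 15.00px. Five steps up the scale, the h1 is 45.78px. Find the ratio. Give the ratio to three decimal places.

The ratio satisfies 15.00 × r⁵ = 45.78, so r = (45.78 / 15.00)^(1/5).
r = 3.0520^(1/5) ≈ 1.2500

1.250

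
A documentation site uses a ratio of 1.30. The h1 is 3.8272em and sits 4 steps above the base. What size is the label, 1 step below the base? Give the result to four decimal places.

Moving from step +4 to step -1 is 5 steps down, so divide by r⁵.
3.8272 ÷ 1.30⁵ = 3.8272 ÷ 3.71293 ≈ 1.0308

1.0308em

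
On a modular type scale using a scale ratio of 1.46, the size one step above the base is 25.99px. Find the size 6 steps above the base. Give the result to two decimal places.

172.41px

The gap is 6 − (1) = 5 steps, so the factor is 1.46^5.
25.99 × 1.46⁵ = 25.99 × 6.63383 ≈ 172.413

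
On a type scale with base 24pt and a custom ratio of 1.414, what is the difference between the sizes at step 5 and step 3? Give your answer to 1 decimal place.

67.8pt

Step 3: 24.0 × 1.414³ = 67.852pt
Step 5: 24.0 × 1.414⁵ = 135.662pt
Difference: 135.662 − 67.852 = 67.810pt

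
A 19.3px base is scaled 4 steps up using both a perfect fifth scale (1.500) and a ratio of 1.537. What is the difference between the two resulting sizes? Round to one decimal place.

Perfect fifth: 19.3 × 1.500⁴ = 97.706px
At 1.537: 19.3 × 1.537⁴ = 107.709px
Difference: 107.709 − 97.706 = 10.003px

10.0px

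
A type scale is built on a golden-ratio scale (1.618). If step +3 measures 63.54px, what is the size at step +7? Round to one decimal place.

63.54 × 1.618⁴ = 63.54 × 6.85353 ≈ 435.473

435.5px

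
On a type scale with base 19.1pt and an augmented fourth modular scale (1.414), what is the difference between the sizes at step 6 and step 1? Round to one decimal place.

Step 1: 19.1 × 1.414 = 27.007pt
Step 6: 19.1 × 1.414⁶ = 152.662pt
Difference: 152.662 − 27.007 = 125.655pt

125.7pt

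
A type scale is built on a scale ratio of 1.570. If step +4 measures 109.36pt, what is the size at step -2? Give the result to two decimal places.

The gap is -2 − (4) = -6 steps, so the factor is 1.570^-6.
109.36 ÷ 1.570⁶ = 109.36 ÷ 14.97607 ≈ 7.302

7.30pt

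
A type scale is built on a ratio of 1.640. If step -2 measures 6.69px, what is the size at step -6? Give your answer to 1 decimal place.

6.69 ÷ 1.640⁴ = 6.69 ÷ 7.23395 ≈ 0.925

0.9px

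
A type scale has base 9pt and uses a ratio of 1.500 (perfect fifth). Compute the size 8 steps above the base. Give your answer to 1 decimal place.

230.7pt

9.0 × 1.500⁸ = 9.0 × 25.62891 ≈ 230.66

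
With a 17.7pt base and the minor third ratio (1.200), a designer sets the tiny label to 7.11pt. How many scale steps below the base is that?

1.200ⁿ = 17.7 / 7.11 = 2.4895
n = ln(2.4895) / ln(1.200) = 0.9121 / 0.1823 ≈ 5.00

5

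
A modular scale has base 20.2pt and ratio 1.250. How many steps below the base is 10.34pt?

3

1.250ⁿ = 20.2 / 10.34 = 1.9536
n = ln(1.9536) / ln(1.250) = 0.6697 / 0.2231 ≈ 3.00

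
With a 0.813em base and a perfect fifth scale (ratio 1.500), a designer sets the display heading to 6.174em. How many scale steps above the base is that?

5

1.500ⁿ = 6.174 / 0.813 = 7.5941
n = ln(7.5941) / ln(1.500) = 2.0274 / 0.4055 ≈ 5.00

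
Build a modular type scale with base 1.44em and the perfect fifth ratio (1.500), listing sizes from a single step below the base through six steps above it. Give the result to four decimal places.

Step -1: 1.44 ÷ 1.500 = 0.9600
Step 0: 1.44em
Step 1: 1.44 × 1.500 = 2.1600
Step 2: 1.44 × 1.500² = 3.2400
Step 3: 1.44 × 1.500³ = 4.8600
Step 4: 1.44 × 1.500⁴ = 7.2900
Step 5: 1.44 × 1.500⁵ = 10.9350
Step 6: 1.44 × 1.500⁶ = 16.4025

0.9600em, 1.4400em, 2.1600em, 3.2400em, 4.8600em, 7.2900em, 10.9350em, 16.4025em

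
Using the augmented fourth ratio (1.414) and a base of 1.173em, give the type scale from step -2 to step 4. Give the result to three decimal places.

0.587em, 0.830em, 1.173em, 1.659em, 2.345em, 3.316em, 4.689em

Step -2: 1.173 ÷ 1.414² = 0.587
Step -1: 1.173 ÷ 1.414 = 0.830
Step 0: 1.173em
Step 1: 1.173 × 1.414 = 1.659
Step 2: 1.173 × 1.414² = 2.345
Step 3: 1.173 × 1.414³ = 3.316
Step 4: 1.173 × 1.414⁴ = 4.689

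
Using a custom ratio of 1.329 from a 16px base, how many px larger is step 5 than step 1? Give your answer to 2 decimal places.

45.07px

Step 1: 16.0 × 1.329 = 21.2640px
Step 5: 16.0 × 1.329⁵ = 66.3353px
Difference: 66.3353 − 21.2640 = 45.0713px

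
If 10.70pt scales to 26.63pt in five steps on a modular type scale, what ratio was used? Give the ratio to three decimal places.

1.200

r⁵ = 26.63 / 10.70, so r = (26.63/10.70)^(1/5).
r = 2.4888^(1/5) ≈ 1.2000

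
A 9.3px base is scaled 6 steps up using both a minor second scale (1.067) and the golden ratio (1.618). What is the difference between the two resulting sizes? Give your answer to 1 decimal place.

Minor second: 9.3 × 1.067⁶ = 13.724px
Golden ratio: 9.3 × 1.618⁶ = 166.861px
Difference: 166.861 − 13.724 = 153.137px

153.1px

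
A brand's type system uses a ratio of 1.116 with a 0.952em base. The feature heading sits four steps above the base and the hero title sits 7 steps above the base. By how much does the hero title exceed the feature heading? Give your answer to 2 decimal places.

Step 4: 0.952 × 1.116⁴ = 1.4767em
Step 7: 0.952 × 1.116⁷ = 2.0525em
Difference: 2.0525 − 1.4767 = 0.5758em

0.58em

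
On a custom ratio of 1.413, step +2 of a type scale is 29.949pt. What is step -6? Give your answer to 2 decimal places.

1.88pt

The gap is -6 − (2) = -8 steps, so the factor is 1.413^-8.
29.949 ÷ 1.413⁸ = 29.949 ÷ 15.89049 ≈ 1.885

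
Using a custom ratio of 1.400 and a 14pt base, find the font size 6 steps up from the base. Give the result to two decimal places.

105.41pt

14.0 × 1.400⁶ = 14.0 × 7.52954 ≈ 105.41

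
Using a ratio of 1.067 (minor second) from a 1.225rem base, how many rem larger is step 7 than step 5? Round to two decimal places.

Step 5: 1.225 × 1.067⁵ = 1.6942rem
Step 7: 1.225 × 1.067⁷ = 1.9288rem
Difference: 1.9288 − 1.6942 = 0.2346rem

0.23rem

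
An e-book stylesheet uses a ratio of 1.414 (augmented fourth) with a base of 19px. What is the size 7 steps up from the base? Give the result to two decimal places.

214.73px

Each step on a modular scale multiplies by the ratio, so the size n steps from the base is base × ratioⁿ.
19.0 × 1.414⁷ = 19.0 × 11.30175 ≈ 214.73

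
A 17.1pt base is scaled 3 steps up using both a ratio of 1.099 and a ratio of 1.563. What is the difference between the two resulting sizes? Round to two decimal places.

At 1.099: 17.1 × 1.099³ = 22.6981pt
At 1.563: 17.1 × 1.563³ = 65.2940pt
Difference: 65.2940 − 22.6981 = 42.5959pt

42.60pt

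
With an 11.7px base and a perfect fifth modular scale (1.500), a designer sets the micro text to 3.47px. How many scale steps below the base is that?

3

1.500ⁿ = 11.7 / 3.47 = 3.3718
n = ln(3.3718) / ln(1.500) = 1.2154 / 0.4055 ≈ 3.00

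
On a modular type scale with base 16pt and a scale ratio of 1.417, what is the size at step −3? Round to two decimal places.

5.62pt

16.0 ÷ 1.417³ = 16.0 ÷ 2.84518 ≈ 5.62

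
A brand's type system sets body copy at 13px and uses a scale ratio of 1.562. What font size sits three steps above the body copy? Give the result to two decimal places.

49.54px

A modular type scale is a geometric sequence: sizeₙ = base × rⁿ.
13.0 × 1.562³ = 13.0 × 3.81104 ≈ 49.54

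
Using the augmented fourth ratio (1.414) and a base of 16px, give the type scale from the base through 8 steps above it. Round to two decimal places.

Step 0: 16px
Step 1: 16.0 × 1.414 = 22.62
Step 2: 16.0 × 1.414² = 31.99
Step 3: 16.0 × 1.414³ = 45.23
Step 4: 16.0 × 1.414⁴ = 63.96
Step 5: 16.0 × 1.414⁵ = 90.44
Step 6: 16.0 × 1.414⁶ = 127.88
Step 7: 16.0 × 1.414⁷ = 180.83
Step 8: 16.0 × 1.414⁸ = 255.69

16.00px, 22.62px, 31.99px, 45.23px, 63.96px, 90.44px, 127.88px, 180.83px, 255.69px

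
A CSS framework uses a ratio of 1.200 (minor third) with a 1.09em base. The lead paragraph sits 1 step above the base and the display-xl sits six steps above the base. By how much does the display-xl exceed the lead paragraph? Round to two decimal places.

Step 1: 1.09 × 1.200 = 1.3080em
Step 6: 1.09 × 1.200⁶ = 3.2547em
Difference: 3.2547 − 1.3080 = 1.9467em

1.95em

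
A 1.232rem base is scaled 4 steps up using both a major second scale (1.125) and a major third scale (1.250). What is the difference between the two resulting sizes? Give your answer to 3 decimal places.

Major second: 1.232 × 1.125⁴ = 1.97343rem
Major third: 1.232 × 1.250⁴ = 3.00781rem
Difference: 3.00781 − 1.97343 = 1.03438rem

1.034rem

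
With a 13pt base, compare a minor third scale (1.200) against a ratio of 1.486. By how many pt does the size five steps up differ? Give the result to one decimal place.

Minor third: 13.0 × 1.200⁵ = 32.348pt
At 1.486: 13.0 × 1.486⁵ = 94.197pt
Difference: 94.197 − 32.348 = 61.849pt

61.8pt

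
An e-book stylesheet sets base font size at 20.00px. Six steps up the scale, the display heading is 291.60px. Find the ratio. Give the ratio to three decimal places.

r⁶ = 291.60 / 20.00, so r = (291.60/20.00)^(1/6).
r = 14.5800^(1/6) ≈ 1.5630

1.563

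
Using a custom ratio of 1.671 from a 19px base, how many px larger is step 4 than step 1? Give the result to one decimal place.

116.4px

Step 1: 19.0 × 1.671 = 31.749px
Step 4: 19.0 × 1.671⁴ = 148.136px
Difference: 148.136 − 31.749 = 116.387px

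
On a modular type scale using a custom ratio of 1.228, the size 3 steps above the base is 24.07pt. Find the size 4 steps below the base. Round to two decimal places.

5.72pt

Moving from step +3 to step -4 is 7 steps down, so divide by r⁷.
24.07 ÷ 1.228⁷ = 24.07 ÷ 4.21103 ≈ 5.716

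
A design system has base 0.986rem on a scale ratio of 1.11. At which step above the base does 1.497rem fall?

4

1.11ⁿ = 1.497 / 0.986 = 1.5183
n = ln(1.5183) / ln(1.11) = 0.4176 / 0.1044 ≈ 4.00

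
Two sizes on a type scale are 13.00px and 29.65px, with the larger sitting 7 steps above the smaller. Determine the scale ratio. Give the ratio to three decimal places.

r⁷ = 29.65 / 13.00, so r = (29.65/13.00)^(1/7).
r = 2.2808^(1/7) ≈ 1.1250

1.125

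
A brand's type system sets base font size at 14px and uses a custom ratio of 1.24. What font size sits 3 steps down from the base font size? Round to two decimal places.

Each step on a modular scale multiplies by the ratio, so the size n steps from the base is base × ratioⁿ.
14.0 ÷ 1.24³ = 14.0 ÷ 1.90662 ≈ 7.34

7.34px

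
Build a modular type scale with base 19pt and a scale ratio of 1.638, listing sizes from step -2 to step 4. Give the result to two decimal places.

Step -2: 19.0 ÷ 1.638² = 7.08
Step -1: 19.0 ÷ 1.638 = 11.60
Step 0: 19pt
Step 1: 19.0 × 1.638 = 31.12
Step 2: 19.0 × 1.638² = 50.98
Step 3: 19.0 × 1.638³ = 83.50
Step 4: 19.0 × 1.638⁴ = 136.78

7.08pt, 11.60pt, 19.00pt, 31.12pt, 50.98pt, 83.50pt, 136.78pt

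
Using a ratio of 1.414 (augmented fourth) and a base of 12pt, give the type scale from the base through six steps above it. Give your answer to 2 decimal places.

Step 0: 12pt
Step 1: 12.0 × 1.414 = 16.97
Step 2: 12.0 × 1.414² = 23.99
Step 3: 12.0 × 1.414³ = 33.93
Step 4: 12.0 × 1.414⁴ = 47.97
Step 5: 12.0 × 1.414⁵ = 67.83
Step 6: 12.0 × 1.414⁶ = 95.91

12.00pt, 16.97pt, 23.99pt, 33.93pt, 47.97pt, 67.83pt, 95.91pt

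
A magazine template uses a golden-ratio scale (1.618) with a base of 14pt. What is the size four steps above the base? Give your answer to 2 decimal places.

14.0 × 1.618⁴ = 14.0 × 6.85353 ≈ 95.95

95.95pt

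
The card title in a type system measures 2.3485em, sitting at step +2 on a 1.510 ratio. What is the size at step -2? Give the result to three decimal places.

2.3485 ÷ 1.510⁴ = 2.3485 ÷ 5.19886 ≈ 0.452

0.452em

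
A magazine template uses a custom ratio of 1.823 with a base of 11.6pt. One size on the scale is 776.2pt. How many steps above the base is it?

1.823ⁿ = 776.2 / 11.6 = 66.9138
n = ln(66.9138) / ln(1.823) = 4.2034 / 0.6005 ≈ 7.00

7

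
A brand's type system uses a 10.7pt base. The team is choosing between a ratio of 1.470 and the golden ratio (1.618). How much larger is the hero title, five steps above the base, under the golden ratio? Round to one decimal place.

At 1.470: 10.7 × 1.470⁵ = 73.446pt
Golden ratio: 10.7 × 1.618⁵ = 118.652pt
Difference: 118.652 − 73.446 = 45.206pt

45.2pt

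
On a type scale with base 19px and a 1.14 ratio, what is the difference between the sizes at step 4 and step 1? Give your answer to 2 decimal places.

10.43px

Step 1: 19.0 × 1.14 = 21.6600px
Step 4: 19.0 × 1.14⁴ = 32.0902px
Difference: 32.0902 − 21.6600 = 10.4302px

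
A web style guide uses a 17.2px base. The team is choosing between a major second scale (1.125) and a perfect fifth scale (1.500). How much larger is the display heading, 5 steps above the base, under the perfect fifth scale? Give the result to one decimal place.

Major second: 17.2 × 1.125⁵ = 30.995px
Perfect fifth: 17.2 × 1.500⁵ = 130.612px
Difference: 130.612 − 30.995 = 99.617px

99.6px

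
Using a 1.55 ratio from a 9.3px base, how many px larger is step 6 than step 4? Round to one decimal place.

75.3px

Step 4: 9.3 × 1.55⁴ = 53.680px
Step 6: 9.3 × 1.55⁶ = 128.965px
Difference: 128.965 − 53.680 = 75.285px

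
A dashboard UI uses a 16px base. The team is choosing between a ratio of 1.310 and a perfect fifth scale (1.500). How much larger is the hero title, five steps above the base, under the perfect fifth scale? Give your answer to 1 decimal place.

At 1.310: 16.0 × 1.310⁵ = 61.727px
Perfect fifth: 16.0 × 1.500⁵ = 121.500px
Difference: 121.500 − 61.727 = 59.773px

59.8px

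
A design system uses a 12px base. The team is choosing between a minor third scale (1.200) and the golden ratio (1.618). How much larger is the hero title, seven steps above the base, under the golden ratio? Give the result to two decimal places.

305.36px

Minor third: 12.0 × 1.200⁷ = 42.9982px
Golden ratio: 12.0 × 1.618⁷ = 348.3621px
Difference: 348.3621 − 42.9982 = 305.3639px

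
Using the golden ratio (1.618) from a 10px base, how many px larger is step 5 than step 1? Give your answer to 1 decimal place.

94.7px

Step 1: 10.0 × 1.618 = 16.180px
Step 5: 10.0 × 1.618⁵ = 110.890px
Difference: 110.890 − 16.180 = 94.710px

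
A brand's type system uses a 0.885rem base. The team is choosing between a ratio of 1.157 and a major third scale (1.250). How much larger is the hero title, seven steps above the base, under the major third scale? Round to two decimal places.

At 1.157: 0.885 × 1.157⁷ = 2.4563rem
Major third: 0.885 × 1.250⁷ = 4.2200rem
Difference: 4.2200 − 2.4563 = 1.7637rem

1.76rem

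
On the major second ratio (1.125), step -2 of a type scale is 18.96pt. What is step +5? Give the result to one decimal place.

43.2pt

18.96 × 1.125⁷ = 18.96 × 2.28070 ≈ 43.242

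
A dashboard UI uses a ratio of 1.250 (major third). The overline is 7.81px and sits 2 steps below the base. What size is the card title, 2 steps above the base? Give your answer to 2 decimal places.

7.81 × 1.250⁴ = 7.81 × 2.44141 ≈ 19.067

19.07px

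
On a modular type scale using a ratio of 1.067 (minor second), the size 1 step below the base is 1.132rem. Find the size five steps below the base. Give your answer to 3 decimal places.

1.132 ÷ 1.067⁴ = 1.132 ÷ 1.29616 ≈ 0.873

0.873rem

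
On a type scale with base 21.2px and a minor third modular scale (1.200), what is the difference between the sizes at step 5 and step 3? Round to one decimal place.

16.1px

Step 3: 21.2 × 1.200³ = 36.634px
Step 5: 21.2 × 1.200⁵ = 52.752px
Difference: 52.752 − 36.634 = 16.118px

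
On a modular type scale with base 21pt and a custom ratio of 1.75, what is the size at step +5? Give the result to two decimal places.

344.67pt

Each step on a modular scale multiplies by the ratio, so the size n steps from the base is base × ratioⁿ.
21.0 × 1.75⁵ = 21.0 × 16.41309 ≈ 344.67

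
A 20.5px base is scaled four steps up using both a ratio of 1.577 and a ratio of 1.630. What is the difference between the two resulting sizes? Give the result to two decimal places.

At 1.577: 20.5 × 1.577⁴ = 126.7887px
At 1.630: 20.5 × 1.630⁴ = 144.7119px
Difference: 144.7119 − 126.7887 = 17.9232px

17.92px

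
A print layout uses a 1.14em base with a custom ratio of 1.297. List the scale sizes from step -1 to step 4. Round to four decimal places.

0.8790em, 1.1400em, 1.4786em, 1.9177em, 2.4873em, 3.2260em

Step -1: 1.14 ÷ 1.297 = 0.8790
Step 0: 1.14em
Step 1: 1.14 × 1.297 = 1.4786
Step 2: 1.14 × 1.297² = 1.9177
Step 3: 1.14 × 1.297³ = 2.4873
Step 4: 1.14 × 1.297⁴ = 3.2260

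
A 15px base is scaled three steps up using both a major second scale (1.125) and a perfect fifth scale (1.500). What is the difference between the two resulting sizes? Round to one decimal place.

Major second: 15.0 × 1.125³ = 21.357px
Perfect fifth: 15.0 × 1.500³ = 50.625px
Difference: 50.625 − 21.357 = 29.268px

29.3px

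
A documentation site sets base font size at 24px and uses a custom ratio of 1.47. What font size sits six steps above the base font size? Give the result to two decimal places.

242.17px

Every step multiplies by the scale ratio.
24.0 × 1.47⁶ = 24.0 × 10.09030 ≈ 242.17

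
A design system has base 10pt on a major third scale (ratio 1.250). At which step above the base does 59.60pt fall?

8

1.250ⁿ = 59.60 / 10 = 5.9600
n = ln(5.9600) / ln(1.250) = 1.7851 / 0.2231 ≈ 8.00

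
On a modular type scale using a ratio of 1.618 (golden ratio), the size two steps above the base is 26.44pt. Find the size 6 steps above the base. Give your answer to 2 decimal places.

181.21pt

Moving from step +2 to step +6 is 4 steps up, so multiply by r⁴.
26.44 × 1.618⁴ = 26.44 × 6.85353 ≈ 181.207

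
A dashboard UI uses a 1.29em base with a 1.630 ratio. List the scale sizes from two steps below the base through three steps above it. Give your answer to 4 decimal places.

Step -2: 1.29 ÷ 1.630² = 0.4855
Step -1: 1.29 ÷ 1.630 = 0.7914
Step 0: 1.29em
Step 1: 1.29 × 1.630 = 2.1027
Step 2: 1.29 × 1.630² = 3.4274
Step 3: 1.29 × 1.630³ = 5.5867

0.4855em, 0.7914em, 1.2900em, 2.1027em, 3.4274em, 5.5867em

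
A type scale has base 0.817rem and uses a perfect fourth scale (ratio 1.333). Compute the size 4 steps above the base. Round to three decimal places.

2.580rem

0.817 × 1.333⁴ = 0.817 × 3.15733 ≈ 2.580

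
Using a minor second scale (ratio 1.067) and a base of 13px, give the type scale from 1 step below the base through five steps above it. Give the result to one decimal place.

12.2px, 13.0px, 13.9px, 14.8px, 15.8px, 16.9px, 18.0px

Step -1: 13.0 ÷ 1.067 = 12.2
Step 0: 13px
Step 1: 13.0 × 1.067 = 13.9
Step 2: 13.0 × 1.067² = 14.8
Step 3: 13.0 × 1.067³ = 15.8
Step 4: 13.0 × 1.067⁴ = 16.9
Step 5: 13.0 × 1.067⁵ = 18.0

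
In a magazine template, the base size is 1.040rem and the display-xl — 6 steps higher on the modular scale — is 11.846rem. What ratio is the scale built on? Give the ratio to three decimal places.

The ratio satisfies 1.040 × r⁶ = 11.846, so r = (11.846 / 1.040)^(1/6).
r = 11.3904^(1/6) ≈ 1.5000

1.500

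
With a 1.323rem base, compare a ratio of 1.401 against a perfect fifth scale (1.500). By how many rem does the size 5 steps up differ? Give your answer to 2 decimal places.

2.91rem

At 1.401: 1.323 × 1.401⁵ = 7.1409rem
Perfect fifth: 1.323 × 1.500⁵ = 10.0465rem
Difference: 10.0465 − 7.1409 = 2.9056rem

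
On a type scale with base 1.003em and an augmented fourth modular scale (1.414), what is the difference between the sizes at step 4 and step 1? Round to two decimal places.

2.59em

Step 1: 1.003 × 1.414 = 1.4182em
Step 4: 1.003 × 1.414⁴ = 4.0096em
Difference: 4.0096 − 1.4182 = 2.5914em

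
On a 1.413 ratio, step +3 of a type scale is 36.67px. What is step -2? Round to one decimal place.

36.67 ÷ 1.413⁵ = 36.67 ÷ 5.63262 ≈ 6.510

6.5px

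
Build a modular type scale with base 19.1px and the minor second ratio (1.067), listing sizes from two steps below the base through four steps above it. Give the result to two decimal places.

16.78px, 17.90px, 19.10px, 20.38px, 21.75px, 23.20px, 24.76px

Step -2: 19.1 ÷ 1.067² = 16.78
Step -1: 19.1 ÷ 1.067 = 17.90
Step 0: 19.1px
Step 1: 19.1 × 1.067 = 20.38
Step 2: 19.1 × 1.067² = 21.75
Step 3: 19.1 × 1.067³ = 23.20
Step 4: 19.1 × 1.067⁴ = 24.76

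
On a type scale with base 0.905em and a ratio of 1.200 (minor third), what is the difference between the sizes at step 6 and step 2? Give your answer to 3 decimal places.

Step 2: 0.905 × 1.200² = 1.30320em
Step 6: 0.905 × 1.200⁶ = 2.70232em
Difference: 2.70232 − 1.30320 = 1.39912em

1.399em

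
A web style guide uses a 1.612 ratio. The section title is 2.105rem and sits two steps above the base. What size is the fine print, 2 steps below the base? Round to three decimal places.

2.105 ÷ 1.612⁴ = 2.105 ÷ 6.75243 ≈ 0.312

0.312rem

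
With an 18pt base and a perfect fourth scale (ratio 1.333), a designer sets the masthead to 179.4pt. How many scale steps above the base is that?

1.333ⁿ = 179.4 / 18 = 9.9667
n = ln(9.9667) / ln(1.333) = 2.2992 / 0.2874 ≈ 8.00

8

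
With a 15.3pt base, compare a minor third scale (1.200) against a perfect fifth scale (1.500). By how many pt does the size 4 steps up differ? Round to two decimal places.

45.73pt

Minor third: 15.3 × 1.200⁴ = 31.7261pt
Perfect fifth: 15.3 × 1.500⁴ = 77.4562pt
Difference: 77.4562 − 31.7261 = 45.7301pt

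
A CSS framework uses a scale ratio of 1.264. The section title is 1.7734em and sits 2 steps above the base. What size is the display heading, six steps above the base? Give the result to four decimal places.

1.7734 × 1.264⁴ = 1.7734 × 2.55263 ≈ 4.5268

4.5268em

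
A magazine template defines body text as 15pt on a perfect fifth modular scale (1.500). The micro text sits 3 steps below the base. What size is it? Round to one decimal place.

15.0 ÷ 1.500³ = 15.0 ÷ 3.37500 ≈ 4.44

4.4pt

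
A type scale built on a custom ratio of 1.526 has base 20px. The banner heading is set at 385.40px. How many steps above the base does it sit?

1.526ⁿ = 385.40 / 20 = 19.2700
n = ln(19.2700) / ln(1.526) = 2.9585 / 0.4226 ≈ 7.00

7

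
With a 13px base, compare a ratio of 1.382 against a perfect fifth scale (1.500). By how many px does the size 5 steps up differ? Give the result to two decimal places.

33.18px

At 1.382: 13.0 × 1.382⁵ = 65.5365px
Perfect fifth: 13.0 × 1.500⁵ = 98.7188px
Difference: 98.7188 − 65.5365 = 33.1823px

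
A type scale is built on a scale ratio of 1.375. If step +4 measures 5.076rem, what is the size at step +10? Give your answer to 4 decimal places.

5.076 × 1.375⁶ = 5.076 × 6.75797 ≈ 34.3035

34.3035rem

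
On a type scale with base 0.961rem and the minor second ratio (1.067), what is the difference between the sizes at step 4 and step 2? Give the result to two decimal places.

Step 2: 0.961 × 1.067² = 1.0941rem
Step 4: 0.961 × 1.067⁴ = 1.2456rem
Difference: 1.2456 − 1.0941 = 0.1515rem

0.15rem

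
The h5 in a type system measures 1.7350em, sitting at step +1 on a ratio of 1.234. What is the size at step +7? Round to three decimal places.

1.7350 × 1.234⁶ = 1.7350 × 3.53095 ≈ 6.126

6.126em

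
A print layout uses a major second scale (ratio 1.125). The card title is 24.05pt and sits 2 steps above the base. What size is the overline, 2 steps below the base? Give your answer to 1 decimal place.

24.05 ÷ 1.125⁴ = 24.05 ÷ 1.60181 ≈ 15.014

15.0pt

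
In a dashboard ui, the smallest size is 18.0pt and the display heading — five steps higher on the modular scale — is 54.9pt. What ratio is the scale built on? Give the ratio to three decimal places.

r⁵ = 54.9 / 18.0, so r = (54.9/18.0)^(1/5).
r = 3.0500^(1/5) ≈ 1.2499

1.250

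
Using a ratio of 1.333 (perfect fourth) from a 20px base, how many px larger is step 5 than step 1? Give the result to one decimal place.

Step 1: 20.0 × 1.333 = 26.660px
Step 5: 20.0 × 1.333⁵ = 84.175px
Difference: 84.175 − 26.660 = 57.515px

57.5px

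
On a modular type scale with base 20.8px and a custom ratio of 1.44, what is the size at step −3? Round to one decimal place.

7.0px

20.8 ÷ 1.44³ = 20.8 ÷ 2.98598 ≈ 6.97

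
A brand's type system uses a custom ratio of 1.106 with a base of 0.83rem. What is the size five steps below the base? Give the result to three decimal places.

Every step multiplies by the scale ratio.
0.83 ÷ 1.106⁵ = 0.83 ÷ 1.65491 ≈ 0.502

0.502rem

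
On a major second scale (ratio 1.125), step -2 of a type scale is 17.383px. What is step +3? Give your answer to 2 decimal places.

Moving from step -2 to step +3 is 5 steps up, so multiply by r⁵.
17.383 × 1.125⁵ = 17.383 × 1.80203 ≈ 31.325

31.32px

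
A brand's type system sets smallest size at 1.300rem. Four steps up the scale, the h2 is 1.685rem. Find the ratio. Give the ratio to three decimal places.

The ratio satisfies 1.300 × r⁴ = 1.685, so r = (1.685 / 1.300)^(1/4).
r = 1.2962^(1/4) ≈ 1.0670

1.067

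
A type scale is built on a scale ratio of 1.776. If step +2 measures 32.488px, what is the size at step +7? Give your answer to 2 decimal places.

574.03px

Moving from step +2 to step +7 is 5 steps up, so multiply by r⁵.
32.488 × 1.776⁵ = 32.488 × 17.66912 ≈ 574.034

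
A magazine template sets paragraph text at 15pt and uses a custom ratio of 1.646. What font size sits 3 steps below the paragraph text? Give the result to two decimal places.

Each step on a modular scale multiplies by the ratio, so the size n steps from the base is base × ratioⁿ.
15.0 ÷ 1.646³ = 15.0 ÷ 4.45953 ≈ 3.36

3.36pt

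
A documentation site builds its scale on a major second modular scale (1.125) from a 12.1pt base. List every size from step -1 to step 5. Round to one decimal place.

10.8pt, 12.1pt, 13.6pt, 15.3pt, 17.2pt, 19.4pt, 21.8pt

Step -1: 12.1 ÷ 1.125 = 10.8
Step 0: 12.1pt
Step 1: 12.1 × 1.125 = 13.6
Step 2: 12.1 × 1.125² = 15.3
Step 3: 12.1 × 1.125³ = 17.2
Step 4: 12.1 × 1.125⁴ = 19.4
Step 5: 12.1 × 1.125⁵ = 21.8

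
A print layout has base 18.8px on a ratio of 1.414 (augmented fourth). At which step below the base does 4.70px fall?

1.414ⁿ = 18.8 / 4.70 = 4.0000
n = ln(4.0000) / ln(1.414) = 1.3863 / 0.3464 ≈ 4.00

4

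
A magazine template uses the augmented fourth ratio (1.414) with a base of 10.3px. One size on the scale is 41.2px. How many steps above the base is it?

1.414ⁿ = 41.2 / 10.3 = 4.0000
n = ln(4.0000) / ln(1.414) = 1.3863 / 0.3464 ≈ 4.00

4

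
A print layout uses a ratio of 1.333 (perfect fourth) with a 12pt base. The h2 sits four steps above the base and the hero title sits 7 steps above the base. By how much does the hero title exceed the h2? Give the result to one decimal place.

51.9pt

Step 4: 12.0 × 1.333⁴ = 37.888pt
Step 7: 12.0 × 1.333⁷ = 89.741pt
Difference: 89.741 − 37.888 = 51.853pt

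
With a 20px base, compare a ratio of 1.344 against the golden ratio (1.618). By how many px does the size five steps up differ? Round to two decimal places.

134.07px

At 1.344: 20.0 × 1.344⁵ = 87.7054px
Golden ratio: 20.0 × 1.618⁵ = 221.7801px
Difference: 221.7801 − 87.7054 = 134.0747px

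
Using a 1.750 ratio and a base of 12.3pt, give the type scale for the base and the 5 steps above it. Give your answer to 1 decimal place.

Step 0: 12.3pt
Step 1: 12.3 × 1.750 = 21.5
Step 2: 12.3 × 1.750² = 37.7
Step 3: 12.3 × 1.750³ = 65.9
Step 4: 12.3 × 1.750⁴ = 115.4
Step 5: 12.3 × 1.750⁵ = 201.9

12.3pt, 21.5pt, 37.7pt, 65.9pt, 115.4pt, 201.9pt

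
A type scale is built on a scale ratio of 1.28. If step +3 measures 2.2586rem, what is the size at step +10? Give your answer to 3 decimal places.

2.2586 × 1.28⁷ = 2.2586 × 5.62950 ≈ 12.715

12.715rem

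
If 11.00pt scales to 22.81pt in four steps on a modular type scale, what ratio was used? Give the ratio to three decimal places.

1.200

The ratio satisfies 11.00 × r⁴ = 22.81, so r = (22.81 / 11.00)^(1/4).
r = 2.0736^(1/4) ≈ 1.2000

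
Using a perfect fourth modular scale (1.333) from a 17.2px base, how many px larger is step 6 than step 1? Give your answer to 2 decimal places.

Step 1: 17.2 × 1.333 = 22.9276px
Step 6: 17.2 × 1.333⁶ = 96.4960px
Difference: 96.4960 − 22.9276 = 73.5684px

73.57px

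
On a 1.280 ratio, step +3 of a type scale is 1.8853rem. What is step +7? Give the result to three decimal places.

5.061rem

The gap is 7 − (3) = 4 steps, so the factor is 1.280^4.
1.8853 × 1.280⁴ = 1.8853 × 2.68435 ≈ 5.061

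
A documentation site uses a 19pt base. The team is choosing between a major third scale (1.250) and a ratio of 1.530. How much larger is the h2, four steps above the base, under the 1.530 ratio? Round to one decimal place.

Major third: 19.0 × 1.250⁴ = 46.387pt
At 1.530: 19.0 × 1.530⁴ = 104.116pt
Difference: 104.116 − 46.387 = 57.729pt

57.7pt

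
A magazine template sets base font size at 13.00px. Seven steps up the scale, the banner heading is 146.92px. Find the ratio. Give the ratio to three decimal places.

r⁷ = 146.92 / 13.00, so r = (146.92/13.00)^(1/7).
r = 11.3015^(1/7) ≈ 1.4140

1.414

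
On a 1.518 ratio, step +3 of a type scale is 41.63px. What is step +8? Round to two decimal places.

The gap is 8 − (3) = 5 steps, so the factor is 1.518^5.
41.63 × 1.518⁵ = 41.63 × 8.06044 ≈ 335.556

335.56px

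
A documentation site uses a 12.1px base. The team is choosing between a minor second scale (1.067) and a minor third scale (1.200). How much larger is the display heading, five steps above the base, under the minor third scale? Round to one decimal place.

13.4px

Minor second: 12.1 × 1.067⁵ = 16.734px
Minor third: 12.1 × 1.200⁵ = 30.109px
Difference: 30.109 − 16.734 = 13.375px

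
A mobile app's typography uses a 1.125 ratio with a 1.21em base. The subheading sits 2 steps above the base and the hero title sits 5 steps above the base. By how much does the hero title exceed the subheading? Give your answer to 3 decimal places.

Step 2: 1.21 × 1.125² = 1.53141em
Step 5: 1.21 × 1.125⁵ = 2.18046em
Difference: 2.18046 − 1.53141 = 0.64905em

0.649em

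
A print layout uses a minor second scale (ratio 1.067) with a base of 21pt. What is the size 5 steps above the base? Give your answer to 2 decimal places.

21.0 × 1.067⁵ = 21.0 × 1.38300 ≈ 29.04

29.04pt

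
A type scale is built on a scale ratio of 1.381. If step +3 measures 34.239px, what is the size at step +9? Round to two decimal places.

Moving from step +3 to step +9 is 6 steps up, so multiply by r⁶.
34.239 × 1.381⁶ = 34.239 × 6.93685 ≈ 237.511

237.51px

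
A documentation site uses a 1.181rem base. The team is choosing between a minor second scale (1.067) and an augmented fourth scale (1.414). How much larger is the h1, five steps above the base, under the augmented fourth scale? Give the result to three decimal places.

5.042rem

Minor second: 1.181 × 1.067⁵ = 1.63332rem
Augmented fourth: 1.181 × 1.414⁵ = 6.67570rem
Difference: 6.67570 − 1.63332 = 5.04238rem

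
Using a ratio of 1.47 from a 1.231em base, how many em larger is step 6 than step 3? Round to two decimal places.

Step 3: 1.231 × 1.47³ = 3.9103em
Step 6: 1.231 × 1.47⁶ = 12.4212em
Difference: 12.4212 − 3.9103 = 8.5109em

8.51em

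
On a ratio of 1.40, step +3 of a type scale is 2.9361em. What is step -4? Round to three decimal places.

Moving from step +3 to step -4 is 7 steps down, so divide by r⁷.
2.9361 ÷ 1.40⁷ = 2.9361 ÷ 10.54135 ≈ 0.279

0.279em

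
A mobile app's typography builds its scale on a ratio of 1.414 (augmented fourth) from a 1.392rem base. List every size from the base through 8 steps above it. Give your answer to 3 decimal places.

1.392rem, 1.968rem, 2.783rem, 3.935rem, 5.565rem, 7.868rem, 11.126rem, 15.732rem, 22.245rem

Step 0: 1.392rem
Step 1: 1.392 × 1.414 = 1.968
Step 2: 1.392 × 1.414² = 2.783
Step 3: 1.392 × 1.414³ = 3.935
Step 4: 1.392 × 1.414⁴ = 5.565
Step 5: 1.392 × 1.414⁵ = 7.868
Step 6: 1.392 × 1.414⁶ = 11.126
Step 7: 1.392 × 1.414⁷ = 15.732
Step 8: 1.392 × 1.414⁸ = 22.245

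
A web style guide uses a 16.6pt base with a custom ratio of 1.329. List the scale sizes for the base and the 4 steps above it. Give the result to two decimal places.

Step 0: 16.6pt
Step 1: 16.6 × 1.329 = 22.06
Step 2: 16.6 × 1.329² = 29.32
Step 3: 16.6 × 1.329³ = 38.97
Step 4: 16.6 × 1.329⁴ = 51.79

16.60pt, 22.06pt, 29.32pt, 38.97pt, 51.79pt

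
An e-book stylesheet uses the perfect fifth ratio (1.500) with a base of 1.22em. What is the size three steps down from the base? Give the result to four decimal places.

1.22 ÷ 1.500³ = 1.22 ÷ 3.37500 ≈ 0.3615

0.3615em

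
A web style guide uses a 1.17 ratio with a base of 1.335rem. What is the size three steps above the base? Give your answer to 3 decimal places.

2.138rem

1.335 × 1.17³ = 1.335 × 1.60161 ≈ 2.138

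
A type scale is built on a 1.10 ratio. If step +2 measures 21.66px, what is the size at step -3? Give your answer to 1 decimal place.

13.4px

21.66 ÷ 1.10⁵ = 21.66 ÷ 1.61051 ≈ 13.449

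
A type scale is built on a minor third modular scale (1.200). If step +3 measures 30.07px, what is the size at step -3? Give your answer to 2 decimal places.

30.07 ÷ 1.200⁶ = 30.07 ÷ 2.98598 ≈ 10.070

10.07px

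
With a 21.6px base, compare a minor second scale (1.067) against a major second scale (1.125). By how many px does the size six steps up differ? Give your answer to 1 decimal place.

Minor second: 21.6 × 1.067⁶ = 31.874px
Major second: 21.6 × 1.125⁶ = 43.789px
Difference: 43.789 − 31.874 = 11.915px

11.9px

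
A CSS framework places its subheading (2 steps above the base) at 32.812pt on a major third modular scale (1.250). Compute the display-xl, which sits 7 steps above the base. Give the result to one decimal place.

32.812 × 1.250⁵ = 32.812 × 3.05176 ≈ 100.134

100.1pt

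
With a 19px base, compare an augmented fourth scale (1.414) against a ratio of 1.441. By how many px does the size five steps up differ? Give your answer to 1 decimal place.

10.7px

Augmented fourth: 19.0 × 1.414⁵ = 107.399px
At 1.441: 19.0 × 1.441⁵ = 118.052px
Difference: 118.052 − 107.399 = 10.653px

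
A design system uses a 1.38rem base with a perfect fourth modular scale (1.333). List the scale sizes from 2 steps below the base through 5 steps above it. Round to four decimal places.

Step -2: 1.38 ÷ 1.333² = 0.7766
Step -1: 1.38 ÷ 1.333 = 1.0353
Step 0: 1.38rem
Step 1: 1.38 × 1.333 = 1.8395
Step 2: 1.38 × 1.333² = 2.4521
Step 3: 1.38 × 1.333³ = 3.2687
Step 4: 1.38 × 1.333⁴ = 4.3571
Step 5: 1.38 × 1.333⁵ = 5.8080

0.7766rem, 1.0353rem, 1.3800rem, 1.8395rem, 2.4521rem, 3.2687rem, 4.3571rem, 5.8080rem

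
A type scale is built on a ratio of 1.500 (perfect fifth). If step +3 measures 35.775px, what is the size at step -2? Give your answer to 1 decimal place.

The gap is -2 − (3) = -5 steps, so the factor is 1.500^-5.
35.775 ÷ 1.500⁵ = 35.775 ÷ 7.59375 ≈ 4.711

4.7px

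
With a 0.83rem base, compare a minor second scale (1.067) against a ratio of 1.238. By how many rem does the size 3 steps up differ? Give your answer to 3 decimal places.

Minor second: 0.83 × 1.067³ = 1.00826rem
At 1.238: 0.83 × 1.238³ = 1.57485rem
Difference: 1.57485 − 1.00826 = 0.56659rem

0.567rem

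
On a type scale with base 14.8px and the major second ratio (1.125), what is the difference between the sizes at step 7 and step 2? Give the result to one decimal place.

Step 2: 14.8 × 1.125² = 18.731px
Step 7: 14.8 × 1.125⁷ = 33.754px
Difference: 33.754 − 18.731 = 15.023px

15.0px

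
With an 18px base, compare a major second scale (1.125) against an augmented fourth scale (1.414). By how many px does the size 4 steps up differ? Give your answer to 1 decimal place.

Major second: 18.0 × 1.125⁴ = 28.833px
Augmented fourth: 18.0 × 1.414⁴ = 71.957px
Difference: 71.957 − 28.833 = 43.124px

43.1px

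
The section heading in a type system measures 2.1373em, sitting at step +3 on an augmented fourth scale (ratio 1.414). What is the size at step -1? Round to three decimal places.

2.1373 ÷ 1.414⁴ = 2.1373 ÷ 3.99758 ≈ 0.535

0.535em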